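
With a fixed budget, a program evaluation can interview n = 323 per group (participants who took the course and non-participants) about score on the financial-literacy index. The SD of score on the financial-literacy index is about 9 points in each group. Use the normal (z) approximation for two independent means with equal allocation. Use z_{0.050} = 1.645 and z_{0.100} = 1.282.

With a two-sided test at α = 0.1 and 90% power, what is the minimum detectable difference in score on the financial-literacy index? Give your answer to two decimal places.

Minimum detectable difference ≈ 2.07 points

δ = (z_{α/2} + z_β) · √((σ₁²+σ₂²)/n)
  = (1.645 + 1.282) · √(162/323)
  = 2.927 · √0.50155
  = 2.927 · 0.7082
  = 2.0729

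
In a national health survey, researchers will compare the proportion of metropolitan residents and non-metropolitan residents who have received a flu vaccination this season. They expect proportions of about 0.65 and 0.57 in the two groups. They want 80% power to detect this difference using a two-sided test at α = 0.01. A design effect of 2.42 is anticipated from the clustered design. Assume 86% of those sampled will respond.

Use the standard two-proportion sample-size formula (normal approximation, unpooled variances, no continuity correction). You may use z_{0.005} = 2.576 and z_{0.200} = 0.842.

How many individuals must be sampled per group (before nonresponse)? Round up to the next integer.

n = (z_{α/2} + z_β)² · [p₁(1−p₁) + p₂(1−p₂)] / (p₁ − p₂)²
  = (2.576 + 0.842)² · (0.65·0.35 + 0.57·0.43) / (0.08)²
  = (3.418)² · (0.2275 + 0.2451) / 0.0064
  = 11.6827 · 0.4726 / 0.0064
  = 862.70
Design effect: 2.42 × 862.70 = 2087.72.
Adjust for 86% response: 2087.72 / 0.86 = 2427.59.
Round up → n = 2428 per group.

n = 2428 per group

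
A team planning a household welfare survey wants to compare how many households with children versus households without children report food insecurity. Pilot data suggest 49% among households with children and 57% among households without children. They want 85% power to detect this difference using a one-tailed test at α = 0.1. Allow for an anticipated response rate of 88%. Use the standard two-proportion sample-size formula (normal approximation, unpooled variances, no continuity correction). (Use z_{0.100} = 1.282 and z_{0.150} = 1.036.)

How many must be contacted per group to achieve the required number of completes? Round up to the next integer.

n = (z_α + z_β)² · [p₁(1−p₁) + p₂(1−p₂)] / (p₁ − p₂)²
  = (1.282 + 1.036)² · (0.49·0.51 + 0.57·0.43) / (-0.08)²
  = (2.318)² · (0.2499 + 0.2451) / 0.0064
  = 5.3731 · 0.4950 / 0.0064
  = 415.58
Adjust for 88% response: 415.58 / 0.88 = 472.25.
Round up → n = 473 per group.

n = 473 per group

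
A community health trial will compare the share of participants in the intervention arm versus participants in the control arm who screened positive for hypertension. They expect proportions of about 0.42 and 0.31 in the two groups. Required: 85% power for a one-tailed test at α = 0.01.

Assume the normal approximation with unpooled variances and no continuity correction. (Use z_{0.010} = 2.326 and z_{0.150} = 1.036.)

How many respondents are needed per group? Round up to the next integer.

n = 428 per group

n = (z_α + z_β)² · [p₁(1−p₁) + p₂(1−p₂)] / (p₁ − p₂)²
  = (2.326 + 1.036)² · (0.42·0.58 + 0.31·0.69) / (0.11)²
  = (3.362)² · (0.2436 + 0.2139) / 0.0121
  = 11.3030 · 0.4575 / 0.0121
  = 427.37
Round up → n = 428 per group.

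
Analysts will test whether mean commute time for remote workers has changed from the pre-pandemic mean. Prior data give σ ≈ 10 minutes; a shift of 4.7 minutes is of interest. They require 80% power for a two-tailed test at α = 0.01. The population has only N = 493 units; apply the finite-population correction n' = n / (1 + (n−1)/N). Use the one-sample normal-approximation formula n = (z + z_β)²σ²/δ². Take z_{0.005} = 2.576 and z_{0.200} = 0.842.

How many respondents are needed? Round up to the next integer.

n = (z_{α/2} + z_β)² · σ² / δ²
  = (2.576 + 0.842)² · 10² / 4.7²
  = 11.6827 · 100 / 22.09
  = 52.89
Finite-population correction (N = 493): 52.89 / (1 + (52.89 − 1)/493) = 47.85.
Round up → n = 48.

n = 48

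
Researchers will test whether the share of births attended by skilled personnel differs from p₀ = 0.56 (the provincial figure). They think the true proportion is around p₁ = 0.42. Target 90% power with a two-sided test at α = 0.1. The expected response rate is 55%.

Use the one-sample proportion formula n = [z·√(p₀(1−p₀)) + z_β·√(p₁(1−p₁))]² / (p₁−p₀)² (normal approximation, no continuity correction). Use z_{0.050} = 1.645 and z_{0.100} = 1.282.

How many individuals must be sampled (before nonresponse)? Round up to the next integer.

n = 195

n = [z_{α/2}·√(p₀q₀) + z_β·√(p₁q₁)]² / (p₁ − p₀)²
  = [1.645·√(0.56·0.44) + 1.282·√(0.42·0.58)]² / (-0.14)²
  = [1.645·0.4964 + 1.282·0.4936]² / 0.0196
  = [1.4493]² / 0.0196
  = 107.17
Adjust for 55% response: 107.17 / 0.55 = 194.85.
Round up → n = 195.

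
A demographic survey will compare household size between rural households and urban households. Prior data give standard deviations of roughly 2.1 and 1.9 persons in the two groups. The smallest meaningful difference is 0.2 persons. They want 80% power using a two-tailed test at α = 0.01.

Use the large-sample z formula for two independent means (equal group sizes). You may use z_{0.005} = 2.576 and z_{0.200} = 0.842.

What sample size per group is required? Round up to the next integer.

n = 2343 per group

n = (z_{α/2} + z_β)² · (σ₁² + σ₂²) / δ²
  = (2.576 + 0.842)² · (2.1² + 1.9² = 8.02) / 0.2²
  = 11.6827 · 8.02 / 0.04
  = 2342.39
Round up → n = 2343 per group.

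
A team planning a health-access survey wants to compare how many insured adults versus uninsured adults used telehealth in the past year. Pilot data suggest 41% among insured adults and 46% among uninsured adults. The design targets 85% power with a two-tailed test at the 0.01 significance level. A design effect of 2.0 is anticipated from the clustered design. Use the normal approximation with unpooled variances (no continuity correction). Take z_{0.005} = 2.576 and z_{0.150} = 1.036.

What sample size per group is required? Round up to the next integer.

n = 5118 per group

n = (z_{α/2} + z_β)² · [p₁(1−p₁) + p₂(1−p₂)] / (p₁ − p₂)²
  = (2.576 + 1.036)² · (0.41·0.59 + 0.46·0.54) / (-0.05)²
  = (3.612)² · (0.2419 + 0.2484) / 0.0025
  = 13.0465 · 0.4903 / 0.0025
  = 2558.69
Design effect: 2.0 × 2558.69 = 5117.38.
Round up → n = 5118 per group.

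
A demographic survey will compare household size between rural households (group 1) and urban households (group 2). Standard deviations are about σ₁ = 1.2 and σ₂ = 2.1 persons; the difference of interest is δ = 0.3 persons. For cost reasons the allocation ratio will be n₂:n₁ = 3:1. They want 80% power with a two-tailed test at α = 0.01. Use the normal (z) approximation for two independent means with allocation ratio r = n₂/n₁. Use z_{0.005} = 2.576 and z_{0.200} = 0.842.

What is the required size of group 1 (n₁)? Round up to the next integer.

n₁ = (z_{α/2} + z_β)² · (σ₁² + σ₂²/r) / δ²
   = (2.576 + 0.842)² · (1.2² + 2.1²/3) / 0.3²
   = 11.6827 · (1.44 + 1.47) / 0.09
   = 11.6827 · 2.91 / 0.09
   = 377.74
Round up → n₁ = 378; n₂ = r·n₁ = 3 × 378 = 1134.

n₁ = 378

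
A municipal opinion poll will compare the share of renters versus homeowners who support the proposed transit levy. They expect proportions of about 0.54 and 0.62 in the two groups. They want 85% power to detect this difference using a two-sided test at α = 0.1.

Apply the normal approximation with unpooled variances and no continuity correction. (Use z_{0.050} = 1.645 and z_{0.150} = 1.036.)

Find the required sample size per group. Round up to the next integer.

n = 544 per group

n = (z_{α/2} + z_β)² · [p₁(1−p₁) + p₂(1−p₂)] / (p₁ − p₂)²
  = (1.645 + 1.036)² · (0.54·0.46 + 0.62·0.38) / (-0.08)²
  = (2.681)² · (0.2484 + 0.2356) / 0.0064
  = 7.1878 · 0.4840 / 0.0064
  = 543.57
Round up → n = 544 per group.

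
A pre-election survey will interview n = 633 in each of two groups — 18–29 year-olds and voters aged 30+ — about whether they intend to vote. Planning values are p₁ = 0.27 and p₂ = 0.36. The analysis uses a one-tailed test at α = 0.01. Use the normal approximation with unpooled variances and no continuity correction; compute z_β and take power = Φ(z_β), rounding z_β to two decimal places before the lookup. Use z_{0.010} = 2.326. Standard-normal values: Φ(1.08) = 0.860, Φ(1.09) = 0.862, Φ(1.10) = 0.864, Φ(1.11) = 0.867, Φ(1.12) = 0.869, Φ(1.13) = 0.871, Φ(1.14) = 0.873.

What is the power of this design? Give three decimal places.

z_β = |p₁−p₂|·√(n/[p₁q₁+p₂q₂]) − z_α
    = 0.09 · √(633/0.4275) − 2.326
    = 0.09 · 38.4799 − 2.326
    = 3.4632 − 2.326 = 1.1372 → 1.14
Power = Φ(1.14) = 0.873.

Power ≈ 0.873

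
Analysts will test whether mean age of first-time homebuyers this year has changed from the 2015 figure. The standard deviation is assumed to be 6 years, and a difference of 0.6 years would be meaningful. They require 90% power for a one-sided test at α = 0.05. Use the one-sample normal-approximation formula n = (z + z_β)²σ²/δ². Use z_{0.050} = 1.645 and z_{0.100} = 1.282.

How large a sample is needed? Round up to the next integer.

n = 857

n = (z_α + z_β)² · σ² / δ²
  = (1.645 + 1.282)² · 6² / 0.6²
  = 8.5673 · 36 / 0.36
  = 856.73
Round up → n = 857.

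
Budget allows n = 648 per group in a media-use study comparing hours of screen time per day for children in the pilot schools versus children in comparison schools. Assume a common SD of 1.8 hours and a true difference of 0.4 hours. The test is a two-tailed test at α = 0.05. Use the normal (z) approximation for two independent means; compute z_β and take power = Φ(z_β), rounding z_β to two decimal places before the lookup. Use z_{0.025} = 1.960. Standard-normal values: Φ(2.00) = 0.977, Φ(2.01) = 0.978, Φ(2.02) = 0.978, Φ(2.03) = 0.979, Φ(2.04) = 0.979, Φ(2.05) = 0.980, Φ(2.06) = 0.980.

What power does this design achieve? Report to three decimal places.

Power ≈ 0.979

z_β = δ·√(n/(σ₁²+σ₂²)) − z_{α/2}
    = 0.4 · √(648/6.48) − 1.960
    = 0.4 · 10.00000 − 1.960
    = 4.0000 − 1.960 = 2.0400 → 2.04
Power = Φ(2.04) = 0.979.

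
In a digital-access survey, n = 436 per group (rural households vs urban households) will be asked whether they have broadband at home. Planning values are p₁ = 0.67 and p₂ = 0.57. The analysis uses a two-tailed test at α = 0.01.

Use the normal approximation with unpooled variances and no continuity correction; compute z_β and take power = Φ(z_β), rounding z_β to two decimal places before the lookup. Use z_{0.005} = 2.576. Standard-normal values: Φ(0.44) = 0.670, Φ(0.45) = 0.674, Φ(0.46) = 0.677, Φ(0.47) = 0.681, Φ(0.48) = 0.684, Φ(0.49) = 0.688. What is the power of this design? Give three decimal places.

Power ≈ 0.684

z_β = |p₁−p₂|·√(n/[p₁q₁+p₂q₂]) − z_{α/2}
    = 0.10 · √(436/0.4662) − 2.576
    = 0.10 · 30.5814 − 2.576
    = 3.0581 − 2.576 = 0.4821 → 0.48
Power = Φ(0.48) = 0.684.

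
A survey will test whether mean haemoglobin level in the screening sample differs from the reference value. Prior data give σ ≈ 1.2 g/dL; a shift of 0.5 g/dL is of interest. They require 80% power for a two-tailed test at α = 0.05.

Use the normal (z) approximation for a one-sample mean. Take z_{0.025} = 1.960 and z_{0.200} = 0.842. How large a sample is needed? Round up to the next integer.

n = 46

n = (z_{α/2} + z_β)² · σ² / δ²
  = (1.960 + 0.842)² · 1.2² / 0.5²
  = 7.8512 · 1.44 / 0.25
  = 45.22
Round up → n = 46.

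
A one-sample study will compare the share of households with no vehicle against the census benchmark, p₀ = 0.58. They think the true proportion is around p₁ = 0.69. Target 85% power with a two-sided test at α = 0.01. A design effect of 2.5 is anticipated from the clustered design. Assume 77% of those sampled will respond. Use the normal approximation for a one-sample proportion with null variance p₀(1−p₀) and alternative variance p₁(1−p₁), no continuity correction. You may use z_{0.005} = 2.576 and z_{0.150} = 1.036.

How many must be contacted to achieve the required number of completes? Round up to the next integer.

n = [z_{α/2}·√(p₀q₀) + z_β·√(p₁q₁)]² / (p₁ − p₀)²
  = [2.576·√(0.58·0.42) + 1.036·√(0.69·0.31)]² / (0.11)²
  = [2.576·0.4936 + 1.036·0.4625]² / 0.0121
  = [1.7505]² / 0.0121
  = 253.26
Design effect: 2.5 × 253.26 = 633.15.
Adjust for 77% response: 633.15 / 0.77 = 822.27.
Round up → n = 823.

n = 823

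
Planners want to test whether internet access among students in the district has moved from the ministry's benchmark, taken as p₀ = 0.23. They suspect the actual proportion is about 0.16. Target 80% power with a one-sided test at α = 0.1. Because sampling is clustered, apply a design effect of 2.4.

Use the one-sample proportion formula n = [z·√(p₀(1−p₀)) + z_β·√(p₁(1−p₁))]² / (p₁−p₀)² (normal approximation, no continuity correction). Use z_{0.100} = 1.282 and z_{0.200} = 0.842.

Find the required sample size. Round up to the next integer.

n = [z_α·√(p₀q₀) + z_β·√(p₁q₁)]² / (p₁ − p₀)²
  = [1.282·√(0.23·0.77) + 0.842·√(0.16·0.84)]² / (-0.07)²
  = [1.282·0.4208 + 0.842·0.3666]² / 0.0049
  = [0.8482]² / 0.0049
  = 146.82
Design effect: 2.4 × 146.82 = 352.37.
Round up → n = 353.

n = 353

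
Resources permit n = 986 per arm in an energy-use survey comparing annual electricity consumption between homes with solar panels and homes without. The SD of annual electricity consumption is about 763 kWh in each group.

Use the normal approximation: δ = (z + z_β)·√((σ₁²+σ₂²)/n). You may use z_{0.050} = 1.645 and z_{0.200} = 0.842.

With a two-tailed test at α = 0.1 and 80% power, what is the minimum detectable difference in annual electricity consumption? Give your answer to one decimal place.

Minimum detectable difference ≈ 85.5 kWh

δ = (z_{α/2} + z_β) · √((σ₁²+σ₂²)/n)
  = (1.645 + 0.842) · √(1164338/986)
  = 2.487 · √1180.9
  = 2.487 · 34.3638
  = 85.4628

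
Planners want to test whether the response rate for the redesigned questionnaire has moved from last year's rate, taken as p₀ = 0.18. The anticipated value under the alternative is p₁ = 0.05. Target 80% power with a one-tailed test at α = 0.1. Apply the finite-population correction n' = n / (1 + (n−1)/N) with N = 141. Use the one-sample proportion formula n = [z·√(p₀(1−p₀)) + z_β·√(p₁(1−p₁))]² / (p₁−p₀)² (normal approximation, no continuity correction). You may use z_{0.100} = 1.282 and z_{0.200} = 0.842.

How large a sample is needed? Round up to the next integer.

n = 23

n = [z_α·√(p₀q₀) + z_β·√(p₁q₁)]² / (p₁ − p₀)²
  = [1.282·√(0.18·0.82) + 0.842·√(0.05·0.95)]² / (-0.13)²
  = [1.282·0.3842 + 0.842·0.2179]² / 0.0169
  = [0.6760]² / 0.0169
  = 27.04
Finite-population correction (N = 141): 27.04 / (1 + (27.04 − 1)/141) = 22.83.
Round up → n = 23.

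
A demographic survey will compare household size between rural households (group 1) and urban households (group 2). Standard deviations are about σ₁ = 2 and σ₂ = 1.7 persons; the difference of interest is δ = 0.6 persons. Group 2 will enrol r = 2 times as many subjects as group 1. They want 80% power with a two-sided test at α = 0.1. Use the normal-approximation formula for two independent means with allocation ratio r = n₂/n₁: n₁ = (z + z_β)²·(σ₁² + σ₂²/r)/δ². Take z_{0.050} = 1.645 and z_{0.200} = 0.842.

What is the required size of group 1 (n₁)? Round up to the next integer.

n₁ = (z_{α/2} + z_β)² · (σ₁² + σ₂²/r) / δ²
   = (1.645 + 0.842)² · (2² + 1.7²/2) / 0.6²
   = 6.1852 · (4 + 1.445) / 0.36
   = 6.1852 · 5.445 / 0.36
   = 93.55
Round up → n₁ = 94; n₂ = r·n₁ = 2 × 94 = 188.

n₁ = 94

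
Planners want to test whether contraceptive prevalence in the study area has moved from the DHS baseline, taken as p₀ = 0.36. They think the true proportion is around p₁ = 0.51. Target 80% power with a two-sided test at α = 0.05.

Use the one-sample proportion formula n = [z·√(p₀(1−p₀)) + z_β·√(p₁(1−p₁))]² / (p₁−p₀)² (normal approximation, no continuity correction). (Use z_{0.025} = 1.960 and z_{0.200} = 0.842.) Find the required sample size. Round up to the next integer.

n = [z_{α/2}·√(p₀q₀) + z_β·√(p₁q₁)]² / (p₁ − p₀)²
  = [1.960·√(0.36·0.64) + 0.842·√(0.51·0.49)]² / (0.15)²
  = [1.960·0.4800 + 0.842·0.4999]² / 0.0225
  = [1.3617]² / 0.0225
  = 82.41
Round up → n = 83.

n = 83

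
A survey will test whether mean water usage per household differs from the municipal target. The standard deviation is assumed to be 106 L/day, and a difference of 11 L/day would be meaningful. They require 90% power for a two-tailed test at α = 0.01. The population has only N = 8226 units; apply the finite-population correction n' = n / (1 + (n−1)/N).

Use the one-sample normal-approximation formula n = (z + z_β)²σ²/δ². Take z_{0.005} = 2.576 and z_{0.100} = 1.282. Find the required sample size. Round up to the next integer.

n = 1184

n = (z_{α/2} + z_β)² · σ² / δ²
  = (2.576 + 1.282)² · 106² / 11²
  = 14.8842 · 11236 / 121
  = 1382.14
Finite-population correction (N = 8226): 1382.14 / (1 + (1382.14 − 1)/8226) = 1183.44.
Round up → n = 1184.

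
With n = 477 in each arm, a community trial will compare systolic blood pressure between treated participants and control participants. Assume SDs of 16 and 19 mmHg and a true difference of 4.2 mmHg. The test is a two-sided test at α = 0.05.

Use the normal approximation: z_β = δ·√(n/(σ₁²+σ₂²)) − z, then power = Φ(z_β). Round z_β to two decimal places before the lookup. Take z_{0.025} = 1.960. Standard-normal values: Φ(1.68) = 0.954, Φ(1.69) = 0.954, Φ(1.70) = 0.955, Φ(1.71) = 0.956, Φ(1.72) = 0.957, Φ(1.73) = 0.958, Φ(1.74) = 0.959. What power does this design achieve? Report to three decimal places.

Power ≈ 0.958

z_β = δ·√(n/(σ₁²+σ₂²)) − z_{α/2}
    = 4.2 · √(477/617) − 1.960
    = 4.2 · 0.87926 − 1.960
    = 3.6929 − 1.960 = 1.7329 → 1.73
Power = Φ(1.73) = 0.958.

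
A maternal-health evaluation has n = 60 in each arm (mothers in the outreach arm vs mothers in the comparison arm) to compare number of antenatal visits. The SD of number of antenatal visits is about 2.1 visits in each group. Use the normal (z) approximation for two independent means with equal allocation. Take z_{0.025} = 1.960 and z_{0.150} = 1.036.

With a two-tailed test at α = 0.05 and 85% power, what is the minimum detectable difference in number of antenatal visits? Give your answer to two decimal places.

δ = (z_{α/2} + z_β) · √((σ₁²+σ₂²)/n)
  = (1.960 + 1.036) · √(8.82/60)
  = 2.996 · √0.147
  = 2.996 · 0.3834
  = 1.1487

Minimum detectable difference ≈ 1.15 visits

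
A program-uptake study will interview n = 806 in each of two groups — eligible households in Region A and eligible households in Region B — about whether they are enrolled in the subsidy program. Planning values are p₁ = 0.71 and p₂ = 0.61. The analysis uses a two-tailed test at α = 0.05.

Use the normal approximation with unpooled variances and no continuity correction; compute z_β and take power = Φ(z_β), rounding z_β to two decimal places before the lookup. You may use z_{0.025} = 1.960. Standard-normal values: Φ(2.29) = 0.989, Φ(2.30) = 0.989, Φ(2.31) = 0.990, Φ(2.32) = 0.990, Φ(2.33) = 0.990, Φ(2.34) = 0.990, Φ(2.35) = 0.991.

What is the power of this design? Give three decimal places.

Power ≈ 0.989

z_β = |p₁−p₂|·√(n/[p₁q₁+p₂q₂]) − z_{α/2}
    = 0.10 · √(806/0.4438) − 1.960
    = 0.10 · 42.6161 − 1.960
    = 4.2616 − 1.960 = 2.3016 → 2.30
Power = Φ(2.30) = 0.989.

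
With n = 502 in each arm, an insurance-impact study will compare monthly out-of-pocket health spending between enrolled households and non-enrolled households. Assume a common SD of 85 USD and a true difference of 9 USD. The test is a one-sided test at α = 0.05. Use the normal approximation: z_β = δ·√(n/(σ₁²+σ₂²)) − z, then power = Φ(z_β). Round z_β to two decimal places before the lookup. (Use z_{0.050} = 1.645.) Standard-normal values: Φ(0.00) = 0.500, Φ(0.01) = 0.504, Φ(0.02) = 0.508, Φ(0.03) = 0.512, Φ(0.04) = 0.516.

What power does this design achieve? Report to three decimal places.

Power ≈ 0.512

z_β = δ·√(n/(σ₁²+σ₂²)) − z_α
    = 9 · √(502/14450) − 1.645
    = 9 · 0.18639 − 1.645
    = 1.6775 − 1.645 = 0.0325 → 0.03
Power = Φ(0.03) = 0.512.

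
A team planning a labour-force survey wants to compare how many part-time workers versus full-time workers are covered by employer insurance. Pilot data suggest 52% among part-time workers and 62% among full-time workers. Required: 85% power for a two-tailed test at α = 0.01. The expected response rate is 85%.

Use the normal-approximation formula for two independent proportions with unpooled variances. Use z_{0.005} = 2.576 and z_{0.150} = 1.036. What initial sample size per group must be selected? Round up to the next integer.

n = (z_{α/2} + z_β)² · [p₁(1−p₁) + p₂(1−p₂)] / (p₁ − p₂)²
  = (2.576 + 1.036)² · (0.52·0.48 + 0.62·0.38) / (-0.10)²
  = (3.612)² · (0.2496 + 0.2356) / 0.0100
  = 13.0465 · 0.4852 / 0.0100
  = 633.02
Adjust for 85% response: 633.02 / 0.85 = 744.73.
Round up → n = 745 per group.

n = 745 per group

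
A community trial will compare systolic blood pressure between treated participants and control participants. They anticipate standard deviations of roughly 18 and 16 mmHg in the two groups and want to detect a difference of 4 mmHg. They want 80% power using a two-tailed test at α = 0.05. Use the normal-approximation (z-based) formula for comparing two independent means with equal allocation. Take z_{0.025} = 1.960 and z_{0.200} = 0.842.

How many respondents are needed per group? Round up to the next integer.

n = 285 per group

n = (z_{α/2} + z_β)² · (σ₁² + σ₂²) / δ²
  = (1.960 + 0.842)² · (18² + 16² = 580) / 4²
  = 7.8512 · 580 / 16
  = 284.61
Round up → n = 285 per group.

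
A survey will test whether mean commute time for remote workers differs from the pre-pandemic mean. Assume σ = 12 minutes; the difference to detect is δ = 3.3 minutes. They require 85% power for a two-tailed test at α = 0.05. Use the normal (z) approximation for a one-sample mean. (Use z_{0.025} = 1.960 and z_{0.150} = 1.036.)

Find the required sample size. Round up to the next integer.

n = 119

n = (z_{α/2} + z_β)² · σ² / δ²
  = (1.960 + 1.036)² · 12² / 3.3²
  = 8.9760 · 144 / 10.89
  = 118.69
Round up → n = 119.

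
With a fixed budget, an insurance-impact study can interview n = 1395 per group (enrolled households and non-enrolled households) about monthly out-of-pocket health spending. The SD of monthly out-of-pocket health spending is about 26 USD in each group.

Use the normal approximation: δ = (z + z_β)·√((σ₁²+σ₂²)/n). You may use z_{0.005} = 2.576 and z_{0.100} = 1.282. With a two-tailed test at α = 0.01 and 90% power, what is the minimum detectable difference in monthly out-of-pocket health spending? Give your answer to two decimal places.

δ = (z_{α/2} + z_β) · √((σ₁²+σ₂²)/n)
  = (2.576 + 1.282) · √(1352/1395)
  = 3.858 · √0.96918
  = 3.858 · 0.9845
  = 3.7981

Minimum detectable difference ≈ 3.80 USD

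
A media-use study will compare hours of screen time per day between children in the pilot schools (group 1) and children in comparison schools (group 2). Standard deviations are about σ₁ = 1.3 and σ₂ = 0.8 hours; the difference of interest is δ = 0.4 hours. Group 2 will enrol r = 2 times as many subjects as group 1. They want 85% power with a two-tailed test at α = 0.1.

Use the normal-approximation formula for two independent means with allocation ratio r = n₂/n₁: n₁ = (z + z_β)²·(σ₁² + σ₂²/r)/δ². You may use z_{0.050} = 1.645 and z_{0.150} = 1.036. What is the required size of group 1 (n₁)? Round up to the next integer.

n₁ = (z_{α/2} + z_β)² · (σ₁² + σ₂²/r) / δ²
   = (1.645 + 1.036)² · (1.3² + 0.8²/2) / 0.4²
   = 7.1878 · (1.69 + 0.32) / 0.16
   = 7.1878 · 2.01 / 0.16
   = 90.30
Round up → n₁ = 91; n₂ = r·n₁ = 2 × 91 = 182.

n₁ = 91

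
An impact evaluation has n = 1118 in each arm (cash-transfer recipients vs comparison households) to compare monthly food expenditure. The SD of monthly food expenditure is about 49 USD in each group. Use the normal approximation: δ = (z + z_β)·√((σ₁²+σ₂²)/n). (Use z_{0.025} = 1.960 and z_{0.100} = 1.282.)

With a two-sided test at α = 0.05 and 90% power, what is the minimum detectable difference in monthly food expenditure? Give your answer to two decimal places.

δ = (z_{α/2} + z_β) · √((σ₁²+σ₂²)/n)
  = (1.960 + 1.282) · √(4802/1118)
  = 3.242 · √4.2952
  = 3.242 · 2.0725
  = 6.7190

Minimum detectable difference ≈ 6.72 USD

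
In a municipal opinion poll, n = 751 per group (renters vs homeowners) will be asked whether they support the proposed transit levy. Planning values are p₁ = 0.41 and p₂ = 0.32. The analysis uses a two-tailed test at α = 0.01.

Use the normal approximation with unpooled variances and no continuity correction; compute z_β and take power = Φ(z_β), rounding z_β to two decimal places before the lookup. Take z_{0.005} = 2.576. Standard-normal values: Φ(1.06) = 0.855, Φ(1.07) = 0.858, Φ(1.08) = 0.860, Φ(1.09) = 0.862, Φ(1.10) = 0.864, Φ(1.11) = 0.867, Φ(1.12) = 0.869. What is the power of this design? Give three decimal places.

z_β = |p₁−p₂|·√(n/[p₁q₁+p₂q₂]) − z_{α/2}
    = 0.09 · √(751/0.4595) − 2.576
    = 0.09 · 40.4275 − 2.576
    = 3.6385 − 2.576 = 1.0625 → 1.06
Power = Φ(1.06) = 0.855.

Power ≈ 0.855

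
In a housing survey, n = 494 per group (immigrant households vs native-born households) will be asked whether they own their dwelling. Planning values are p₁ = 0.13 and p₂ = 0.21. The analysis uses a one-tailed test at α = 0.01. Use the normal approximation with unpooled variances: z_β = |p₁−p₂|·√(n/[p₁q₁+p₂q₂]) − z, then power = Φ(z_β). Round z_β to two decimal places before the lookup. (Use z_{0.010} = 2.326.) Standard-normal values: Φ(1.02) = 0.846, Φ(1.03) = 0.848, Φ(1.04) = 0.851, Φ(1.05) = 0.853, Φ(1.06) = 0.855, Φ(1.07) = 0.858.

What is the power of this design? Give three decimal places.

z_β = |p₁−p₂|·√(n/[p₁q₁+p₂q₂]) − z_α
    = 0.08 · √(494/0.2790) − 2.326
    = 0.08 · 42.0786 − 2.326
    = 3.3663 − 2.326 = 1.0403 → 1.04
Power = Φ(1.04) = 0.851.

Power ≈ 0.851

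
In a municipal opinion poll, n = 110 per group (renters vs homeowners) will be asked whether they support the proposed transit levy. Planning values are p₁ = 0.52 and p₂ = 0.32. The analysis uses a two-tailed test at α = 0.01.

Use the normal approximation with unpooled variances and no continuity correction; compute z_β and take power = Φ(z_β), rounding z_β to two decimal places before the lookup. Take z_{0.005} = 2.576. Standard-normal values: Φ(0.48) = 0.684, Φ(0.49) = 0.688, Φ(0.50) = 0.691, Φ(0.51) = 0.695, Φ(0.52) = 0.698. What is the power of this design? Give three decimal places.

Power ≈ 0.688

z_β = |p₁−p₂|·√(n/[p₁q₁+p₂q₂]) − z_{α/2}
    = 0.20 · √(110/0.4672) − 2.576
    = 0.20 · 15.3442 − 2.576
    = 3.0688 − 2.576 = 0.4928 → 0.49
Power = Φ(0.49) = 0.688.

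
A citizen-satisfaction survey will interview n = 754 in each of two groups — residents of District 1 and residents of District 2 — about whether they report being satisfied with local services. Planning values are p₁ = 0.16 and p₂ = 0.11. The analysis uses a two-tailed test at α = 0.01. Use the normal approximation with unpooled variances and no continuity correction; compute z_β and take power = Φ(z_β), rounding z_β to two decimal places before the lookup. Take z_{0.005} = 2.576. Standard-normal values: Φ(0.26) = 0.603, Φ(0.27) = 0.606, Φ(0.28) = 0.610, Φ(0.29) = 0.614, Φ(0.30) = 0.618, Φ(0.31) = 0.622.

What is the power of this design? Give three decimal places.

Power ≈ 0.606

z_β = |p₁−p₂|·√(n/[p₁q₁+p₂q₂]) − z_{α/2}
    = 0.05 · √(754/0.2323) − 2.576
    = 0.05 · 56.9719 − 2.576
    = 2.8486 − 2.576 = 0.2726 → 0.27
Power = Φ(0.27) = 0.606.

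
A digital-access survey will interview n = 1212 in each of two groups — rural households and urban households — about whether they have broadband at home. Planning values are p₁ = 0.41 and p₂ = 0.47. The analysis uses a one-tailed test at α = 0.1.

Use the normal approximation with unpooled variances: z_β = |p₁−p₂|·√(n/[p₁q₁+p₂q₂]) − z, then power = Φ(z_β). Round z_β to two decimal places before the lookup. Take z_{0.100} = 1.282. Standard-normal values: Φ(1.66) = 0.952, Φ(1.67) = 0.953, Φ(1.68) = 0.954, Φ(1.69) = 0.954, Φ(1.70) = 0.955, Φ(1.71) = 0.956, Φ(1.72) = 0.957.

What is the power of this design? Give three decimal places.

Power ≈ 0.955

z_β = |p₁−p₂|·√(n/[p₁q₁+p₂q₂]) − z_α
    = 0.06 · √(1212/0.4910) − 1.282
    = 0.06 · 49.6833 − 1.282
    = 2.9810 − 1.282 = 1.6990 → 1.70
Power = Φ(1.70) = 0.955.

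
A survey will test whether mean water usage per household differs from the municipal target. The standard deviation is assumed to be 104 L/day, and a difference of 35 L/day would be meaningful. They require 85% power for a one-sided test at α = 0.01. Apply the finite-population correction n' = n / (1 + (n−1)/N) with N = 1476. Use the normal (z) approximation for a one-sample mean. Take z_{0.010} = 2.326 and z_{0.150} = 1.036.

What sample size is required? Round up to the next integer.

n = (z_α + z_β)² · σ² / δ²
  = (2.326 + 1.036)² · 104² / 35²
  = 11.3030 · 10816 / 1225
  = 99.80
Finite-population correction (N = 1476): 99.80 / (1 + (99.80 − 1)/1476) = 93.54.
Round up → n = 94.

n = 94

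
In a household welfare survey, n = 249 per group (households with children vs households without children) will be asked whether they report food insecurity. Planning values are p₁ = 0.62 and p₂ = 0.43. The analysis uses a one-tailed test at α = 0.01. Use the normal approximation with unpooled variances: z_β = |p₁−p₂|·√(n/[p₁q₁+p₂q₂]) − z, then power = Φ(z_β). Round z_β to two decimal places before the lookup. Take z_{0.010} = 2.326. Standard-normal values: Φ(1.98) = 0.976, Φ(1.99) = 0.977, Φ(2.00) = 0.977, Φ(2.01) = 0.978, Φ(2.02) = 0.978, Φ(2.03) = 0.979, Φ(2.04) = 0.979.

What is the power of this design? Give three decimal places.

z_β = |p₁−p₂|·√(n/[p₁q₁+p₂q₂]) − z_α
    = 0.19 · √(249/0.4807) − 2.326
    = 0.19 · 22.7595 − 2.326
    = 4.3243 − 2.326 = 1.9983 → 2.00
Power = Φ(2.00) = 0.977.

Power ≈ 0.977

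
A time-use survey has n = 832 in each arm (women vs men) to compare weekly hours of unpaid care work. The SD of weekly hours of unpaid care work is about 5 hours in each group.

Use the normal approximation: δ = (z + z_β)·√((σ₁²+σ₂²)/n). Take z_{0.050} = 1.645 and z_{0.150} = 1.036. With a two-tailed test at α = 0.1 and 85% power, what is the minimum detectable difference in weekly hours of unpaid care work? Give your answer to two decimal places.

Minimum detectable difference ≈ 0.66 hours

δ = (z_{α/2} + z_β) · √((σ₁²+σ₂²)/n)
  = (1.645 + 1.036) · √(50/832)
  = 2.681 · √0.0601
  = 2.681 · 0.2451
  = 0.6572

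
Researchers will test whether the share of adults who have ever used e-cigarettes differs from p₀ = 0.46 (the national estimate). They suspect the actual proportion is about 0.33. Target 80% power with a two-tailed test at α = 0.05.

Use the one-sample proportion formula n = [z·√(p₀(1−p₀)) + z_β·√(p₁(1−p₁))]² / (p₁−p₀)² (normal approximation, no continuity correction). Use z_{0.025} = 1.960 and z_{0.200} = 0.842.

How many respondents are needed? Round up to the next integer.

n = [z_{α/2}·√(p₀q₀) + z_β·√(p₁q₁)]² / (p₁ − p₀)²
  = [1.960·√(0.46·0.54) + 0.842·√(0.33·0.67)]² / (-0.13)²
  = [1.960·0.4984 + 0.842·0.4702]² / 0.0169
  = [1.3728]² / 0.0169
  = 111.51
Round up → n = 112.

n = 112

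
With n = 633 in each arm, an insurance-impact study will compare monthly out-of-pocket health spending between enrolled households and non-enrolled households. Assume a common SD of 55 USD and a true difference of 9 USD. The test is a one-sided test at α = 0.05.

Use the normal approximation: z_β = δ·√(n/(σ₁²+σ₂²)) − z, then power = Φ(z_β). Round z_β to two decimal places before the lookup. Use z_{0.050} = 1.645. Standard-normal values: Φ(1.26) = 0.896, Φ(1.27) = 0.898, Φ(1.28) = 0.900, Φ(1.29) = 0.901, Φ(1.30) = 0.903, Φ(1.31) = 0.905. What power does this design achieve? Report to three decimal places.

Power ≈ 0.898

z_β = δ·√(n/(σ₁²+σ₂²)) − z_α
    = 9 · √(633/6050) − 1.645
    = 9 · 0.32346 − 1.645
    = 2.9112 − 1.645 = 1.2662 → 1.27
Power = Φ(1.27) = 0.898.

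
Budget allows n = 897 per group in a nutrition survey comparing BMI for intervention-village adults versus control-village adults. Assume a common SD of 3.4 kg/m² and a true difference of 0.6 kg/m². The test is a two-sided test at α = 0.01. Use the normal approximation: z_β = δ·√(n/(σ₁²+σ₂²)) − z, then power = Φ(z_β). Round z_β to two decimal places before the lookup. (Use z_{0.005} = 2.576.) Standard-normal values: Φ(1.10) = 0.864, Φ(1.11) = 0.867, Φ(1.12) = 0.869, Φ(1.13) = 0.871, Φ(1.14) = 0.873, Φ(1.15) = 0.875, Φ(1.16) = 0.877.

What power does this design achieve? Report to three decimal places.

Power ≈ 0.877

z_β = δ·√(n/(σ₁²+σ₂²)) − z_{α/2}
    = 0.6 · √(897/23.12) − 2.576
    = 0.6 · 6.22877 − 2.576
    = 3.7373 − 2.576 = 1.1613 → 1.16
Power = Φ(1.16) = 0.877.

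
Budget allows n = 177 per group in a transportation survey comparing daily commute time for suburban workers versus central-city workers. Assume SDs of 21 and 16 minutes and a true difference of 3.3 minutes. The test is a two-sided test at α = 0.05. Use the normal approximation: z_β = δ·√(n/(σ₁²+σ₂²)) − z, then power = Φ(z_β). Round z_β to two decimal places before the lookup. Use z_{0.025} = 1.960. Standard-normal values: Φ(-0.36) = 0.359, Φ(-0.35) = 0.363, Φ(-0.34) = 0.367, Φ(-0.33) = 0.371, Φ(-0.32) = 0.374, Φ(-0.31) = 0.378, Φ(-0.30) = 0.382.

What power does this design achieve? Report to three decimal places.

Power ≈ 0.382

z_β = δ·√(n/(σ₁²+σ₂²)) − z_{α/2}
    = 3.3 · √(177/697) − 1.960
    = 3.3 · 0.50393 − 1.960
    = 1.6630 − 1.960 = -0.2970 → -0.30
Power = Φ(-0.30) = 0.382.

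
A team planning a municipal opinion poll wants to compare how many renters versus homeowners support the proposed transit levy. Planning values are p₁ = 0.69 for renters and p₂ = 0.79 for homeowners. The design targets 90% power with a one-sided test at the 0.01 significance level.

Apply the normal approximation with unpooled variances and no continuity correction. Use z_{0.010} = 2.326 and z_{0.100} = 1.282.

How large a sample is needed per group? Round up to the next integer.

n = (z_α + z_β)² · [p₁(1−p₁) + p₂(1−p₂)] / (p₁ − p₂)²
  = (2.326 + 1.282)² · (0.69·0.31 + 0.79·0.21) / (-0.10)²
  = (3.608)² · (0.2139 + 0.1659) / 0.0100
  = 13.0177 · 0.3798 / 0.0100
  = 494.41
Round up → n = 495 per group.

n = 495 per group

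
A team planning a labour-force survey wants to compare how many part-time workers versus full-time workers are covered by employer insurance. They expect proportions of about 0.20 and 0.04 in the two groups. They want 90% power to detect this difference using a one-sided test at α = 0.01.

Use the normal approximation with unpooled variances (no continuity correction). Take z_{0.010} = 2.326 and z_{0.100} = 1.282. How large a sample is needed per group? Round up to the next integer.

n = 101 per group

n = (z_α + z_β)² · [p₁(1−p₁) + p₂(1−p₂)] / (p₁ − p₂)²
  = (2.326 + 1.282)² · (0.20·0.80 + 0.04·0.96) / (0.16)²
  = (3.608)² · (0.1600 + 0.0384) / 0.0256
  = 13.0177 · 0.1984 / 0.0256
  = 100.89
Round up → n = 101 per group.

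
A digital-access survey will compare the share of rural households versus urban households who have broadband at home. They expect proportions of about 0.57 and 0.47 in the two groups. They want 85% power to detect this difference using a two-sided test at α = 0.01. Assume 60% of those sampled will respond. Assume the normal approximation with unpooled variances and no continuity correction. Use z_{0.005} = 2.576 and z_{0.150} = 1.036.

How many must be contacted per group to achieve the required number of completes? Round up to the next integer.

n = (z_{α/2} + z_β)² · [p₁(1−p₁) + p₂(1−p₂)] / (p₁ − p₂)²
  = (2.576 + 1.036)² · (0.57·0.43 + 0.47·0.53) / (0.10)²
  = (3.612)² · (0.2451 + 0.2491) / 0.0100
  = 13.0465 · 0.4942 / 0.0100
  = 644.76
Adjust for 60% response: 644.76 / 0.60 = 1074.60.
Round up → n = 1075 per group.

n = 1075 per group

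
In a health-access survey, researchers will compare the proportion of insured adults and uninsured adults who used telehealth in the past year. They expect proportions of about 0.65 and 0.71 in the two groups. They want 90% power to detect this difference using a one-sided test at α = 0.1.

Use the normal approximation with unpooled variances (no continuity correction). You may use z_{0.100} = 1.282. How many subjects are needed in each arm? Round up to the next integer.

n = 792 per group

n = (z_α + z_β)² · [p₁(1−p₁) + p₂(1−p₂)] / (p₁ − p₂)²
  = (1.282 + 1.282)² · (0.65·0.35 + 0.71·0.29) / (-0.06)²
  = (2.564)² · (0.2275 + 0.2059) / 0.0036
  = 6.5741 · 0.4334 / 0.0036
  = 791.45
Round up → n = 792 per group.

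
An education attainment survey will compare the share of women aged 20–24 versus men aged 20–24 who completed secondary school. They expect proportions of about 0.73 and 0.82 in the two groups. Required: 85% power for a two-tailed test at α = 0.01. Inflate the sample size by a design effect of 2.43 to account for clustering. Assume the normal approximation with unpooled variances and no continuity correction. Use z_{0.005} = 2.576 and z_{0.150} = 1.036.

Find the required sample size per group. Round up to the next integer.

n = (z_{α/2} + z_β)² · [p₁(1−p₁) + p₂(1−p₂)] / (p₁ − p₂)²
  = (2.576 + 1.036)² · (0.73·0.27 + 0.82·0.18) / (-0.09)²
  = (3.612)² · (0.1971 + 0.1476) / 0.0081
  = 13.0465 · 0.3447 / 0.0081
  = 555.20
Design effect: 2.43 × 555.20 = 1349.14.
Round up → n = 1350 per group.

n = 1350 per group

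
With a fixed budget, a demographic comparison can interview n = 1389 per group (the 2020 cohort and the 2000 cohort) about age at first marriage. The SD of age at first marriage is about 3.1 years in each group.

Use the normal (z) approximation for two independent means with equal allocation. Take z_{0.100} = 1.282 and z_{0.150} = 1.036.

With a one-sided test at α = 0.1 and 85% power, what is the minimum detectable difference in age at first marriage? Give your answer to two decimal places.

Minimum detectable difference ≈ 0.27 years

δ = (z_α + z_β) · √((σ₁²+σ₂²)/n)
  = (1.282 + 1.036) · √(19.22/1389)
  = 2.318 · √0.01384
  = 2.318 · 0.1176
  = 0.2727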